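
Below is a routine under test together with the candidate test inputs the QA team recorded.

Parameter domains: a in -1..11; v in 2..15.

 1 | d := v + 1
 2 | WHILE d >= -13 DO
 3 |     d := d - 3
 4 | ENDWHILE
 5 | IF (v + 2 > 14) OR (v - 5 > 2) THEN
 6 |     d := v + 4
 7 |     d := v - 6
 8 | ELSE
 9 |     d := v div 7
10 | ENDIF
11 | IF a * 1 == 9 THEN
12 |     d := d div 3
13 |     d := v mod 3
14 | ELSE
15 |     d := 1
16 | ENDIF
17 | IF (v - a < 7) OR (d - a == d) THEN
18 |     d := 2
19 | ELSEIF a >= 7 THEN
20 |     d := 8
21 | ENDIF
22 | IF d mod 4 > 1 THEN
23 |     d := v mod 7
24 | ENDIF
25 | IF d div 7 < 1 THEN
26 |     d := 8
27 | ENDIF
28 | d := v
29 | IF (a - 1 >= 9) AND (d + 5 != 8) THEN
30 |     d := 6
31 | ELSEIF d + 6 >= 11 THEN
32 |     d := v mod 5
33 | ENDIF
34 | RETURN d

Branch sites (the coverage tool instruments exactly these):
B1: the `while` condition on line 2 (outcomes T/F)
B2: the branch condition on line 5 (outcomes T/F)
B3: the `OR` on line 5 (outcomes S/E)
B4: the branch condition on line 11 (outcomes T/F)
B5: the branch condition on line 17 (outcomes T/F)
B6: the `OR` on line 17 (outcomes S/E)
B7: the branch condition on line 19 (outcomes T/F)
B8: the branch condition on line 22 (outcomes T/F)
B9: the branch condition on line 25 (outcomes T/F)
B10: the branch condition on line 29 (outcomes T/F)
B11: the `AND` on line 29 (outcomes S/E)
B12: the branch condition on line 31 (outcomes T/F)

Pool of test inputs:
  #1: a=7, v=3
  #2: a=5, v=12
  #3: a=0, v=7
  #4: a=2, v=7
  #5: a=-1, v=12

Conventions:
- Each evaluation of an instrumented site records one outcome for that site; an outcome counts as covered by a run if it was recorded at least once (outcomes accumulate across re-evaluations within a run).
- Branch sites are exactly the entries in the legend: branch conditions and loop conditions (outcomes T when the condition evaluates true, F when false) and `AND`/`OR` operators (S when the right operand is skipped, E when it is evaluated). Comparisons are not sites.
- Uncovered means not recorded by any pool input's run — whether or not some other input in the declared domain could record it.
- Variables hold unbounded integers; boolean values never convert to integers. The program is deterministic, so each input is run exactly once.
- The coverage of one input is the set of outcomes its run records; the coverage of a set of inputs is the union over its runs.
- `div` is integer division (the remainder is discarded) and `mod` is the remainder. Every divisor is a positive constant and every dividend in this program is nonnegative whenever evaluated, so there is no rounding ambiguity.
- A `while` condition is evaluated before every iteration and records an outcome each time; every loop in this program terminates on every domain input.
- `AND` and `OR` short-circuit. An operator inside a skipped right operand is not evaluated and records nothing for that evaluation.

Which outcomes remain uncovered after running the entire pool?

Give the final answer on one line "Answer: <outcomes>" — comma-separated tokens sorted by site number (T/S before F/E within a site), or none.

run #1 (a=7, v=3) records B1=T, B1=F, B2=F, B3=E, B4=F, B5=T, B6=S, B8=T, B9=T, B10=F, B11=S, B12=F
run #2 (a=5, v=12) records B1=T, B1=F, B2=T, B3=E, B4=F, B5=F, B6=E, B7=F, B8=F, B9=T, B10=F, B11=S, B12=T
run #3 (a=0, v=7) records B1=T, B1=F, B2=F, B3=E, B4=F, B5=T, B6=E, B8=T, B9=T, B10=F, B11=S, B12=T
run #4 (a=2, v=7) records B1=T, B1=F, B2=F, B3=E, B4=F, B5=T, B6=S, B8=T, B9=T, B10=F, B11=S, B12=T
run #5 (a=-1, v=12) records B1=T, B1=F, B2=T, B3=E, B4=F, B5=F, B6=E, B7=F, B8=F, B9=T, B10=F, B11=S, B12=T
union over the pool: B1=T, B1=F, B2=T, B2=F, B3=E, B4=F, B5=T, B5=F, B6=S, B6=E, B7=F, B8=T, B8=F, B9=T, B10=F, B11=S, B12=T, B12=F
uncovered (6 of 24): B3=S, B4=T, B7=T, B9=F, B10=T, B11=E

Answer: B3=S, B4=T, B7=T, B9=F, B10=T, B11=E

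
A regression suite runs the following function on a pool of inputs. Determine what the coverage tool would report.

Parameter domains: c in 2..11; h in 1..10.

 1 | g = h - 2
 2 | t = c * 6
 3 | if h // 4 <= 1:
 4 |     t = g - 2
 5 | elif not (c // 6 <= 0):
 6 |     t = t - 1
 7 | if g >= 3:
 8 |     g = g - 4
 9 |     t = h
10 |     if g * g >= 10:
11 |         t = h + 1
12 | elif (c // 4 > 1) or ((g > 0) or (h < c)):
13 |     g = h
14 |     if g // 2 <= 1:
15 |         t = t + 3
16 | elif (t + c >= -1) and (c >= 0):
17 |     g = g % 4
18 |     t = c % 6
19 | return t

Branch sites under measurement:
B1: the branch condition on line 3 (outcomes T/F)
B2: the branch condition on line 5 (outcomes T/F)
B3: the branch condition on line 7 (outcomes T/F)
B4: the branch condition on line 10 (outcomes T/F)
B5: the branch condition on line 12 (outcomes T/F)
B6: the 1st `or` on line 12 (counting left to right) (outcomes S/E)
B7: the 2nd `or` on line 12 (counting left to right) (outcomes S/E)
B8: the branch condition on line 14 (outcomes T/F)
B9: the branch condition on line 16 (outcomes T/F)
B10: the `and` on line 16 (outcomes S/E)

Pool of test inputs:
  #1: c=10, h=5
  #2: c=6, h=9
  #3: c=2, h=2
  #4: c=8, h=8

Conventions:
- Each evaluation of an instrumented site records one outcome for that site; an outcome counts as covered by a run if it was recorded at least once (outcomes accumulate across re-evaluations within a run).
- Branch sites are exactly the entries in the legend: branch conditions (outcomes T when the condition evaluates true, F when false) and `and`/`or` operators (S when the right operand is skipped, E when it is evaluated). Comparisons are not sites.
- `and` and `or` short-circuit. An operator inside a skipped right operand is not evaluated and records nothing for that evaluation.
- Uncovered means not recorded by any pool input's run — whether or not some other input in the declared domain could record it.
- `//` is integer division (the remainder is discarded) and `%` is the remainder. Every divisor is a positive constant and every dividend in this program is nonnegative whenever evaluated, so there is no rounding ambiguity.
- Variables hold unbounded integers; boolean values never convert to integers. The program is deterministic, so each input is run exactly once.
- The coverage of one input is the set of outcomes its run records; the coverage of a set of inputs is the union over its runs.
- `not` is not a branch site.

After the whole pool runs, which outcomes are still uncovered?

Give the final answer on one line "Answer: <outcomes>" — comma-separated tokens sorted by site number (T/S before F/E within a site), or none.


run #1 (c=10, h=5) runs B1->T, B3->T, B4->F; records B1=T, B3=T, B4=F
run #2 (c=6, h=9) runs B1->F, B2->T, B3->T, B4->F; records B1=F, B2=T, B3=T, B4=F
run #3 (c=2, h=2) runs B1->T, B3->F, B6->E, B7->E, B5->F, B10->E, B9->T; records B1=T, B3=F, B5=F, B6=E, B7=E, B9=T, B10=E
run #4 (c=8, h=8) runs B1->F, B2->T, B3->T, B4->F; records B1=F, B2=T, B3=T, B4=F
union over the pool: B1=T, B1=F, B2=T, B3=T, B3=F, B4=F, B5=F, B6=E, B7=E, B9=T, B10=E
uncovered (9 of 20): B2=F, B4=T, B5=T, B6=S, B7=S, B8=T, B8=F, B9=F, B10=S
Answer: B2=F, B4=T, B5=T, B6=S, B7=S, B8=T, B8=F, B9=F, B10=S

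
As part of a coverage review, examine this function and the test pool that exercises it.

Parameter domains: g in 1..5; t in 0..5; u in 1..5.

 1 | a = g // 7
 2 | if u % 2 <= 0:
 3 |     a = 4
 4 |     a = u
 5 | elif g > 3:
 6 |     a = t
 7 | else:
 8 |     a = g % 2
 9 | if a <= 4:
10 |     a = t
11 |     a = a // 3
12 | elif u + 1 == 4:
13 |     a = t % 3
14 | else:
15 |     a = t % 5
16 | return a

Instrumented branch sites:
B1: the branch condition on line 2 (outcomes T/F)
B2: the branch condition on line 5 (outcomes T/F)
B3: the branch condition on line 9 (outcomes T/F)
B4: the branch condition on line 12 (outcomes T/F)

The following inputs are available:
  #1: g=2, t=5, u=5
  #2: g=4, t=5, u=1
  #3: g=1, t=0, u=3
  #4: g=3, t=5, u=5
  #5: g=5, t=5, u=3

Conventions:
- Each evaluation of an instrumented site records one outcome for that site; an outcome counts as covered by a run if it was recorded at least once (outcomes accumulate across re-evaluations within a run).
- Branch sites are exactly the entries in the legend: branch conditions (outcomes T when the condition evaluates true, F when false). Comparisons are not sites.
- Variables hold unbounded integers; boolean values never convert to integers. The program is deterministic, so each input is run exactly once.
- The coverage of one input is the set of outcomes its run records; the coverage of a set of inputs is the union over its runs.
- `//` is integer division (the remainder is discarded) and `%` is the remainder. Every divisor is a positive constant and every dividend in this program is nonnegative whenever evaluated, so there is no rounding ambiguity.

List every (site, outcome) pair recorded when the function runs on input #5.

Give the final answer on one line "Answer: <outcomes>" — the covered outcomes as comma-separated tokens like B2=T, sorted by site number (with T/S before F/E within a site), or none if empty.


Event log for input #5 (g=5, t=5, u=3):
  B1->F, B2->T, B3->F, B4->T
distinct outcomes covered: B1=F, B2=T, B3=F, B4=T
Answer: B1=F, B2=T, B3=F, B4=T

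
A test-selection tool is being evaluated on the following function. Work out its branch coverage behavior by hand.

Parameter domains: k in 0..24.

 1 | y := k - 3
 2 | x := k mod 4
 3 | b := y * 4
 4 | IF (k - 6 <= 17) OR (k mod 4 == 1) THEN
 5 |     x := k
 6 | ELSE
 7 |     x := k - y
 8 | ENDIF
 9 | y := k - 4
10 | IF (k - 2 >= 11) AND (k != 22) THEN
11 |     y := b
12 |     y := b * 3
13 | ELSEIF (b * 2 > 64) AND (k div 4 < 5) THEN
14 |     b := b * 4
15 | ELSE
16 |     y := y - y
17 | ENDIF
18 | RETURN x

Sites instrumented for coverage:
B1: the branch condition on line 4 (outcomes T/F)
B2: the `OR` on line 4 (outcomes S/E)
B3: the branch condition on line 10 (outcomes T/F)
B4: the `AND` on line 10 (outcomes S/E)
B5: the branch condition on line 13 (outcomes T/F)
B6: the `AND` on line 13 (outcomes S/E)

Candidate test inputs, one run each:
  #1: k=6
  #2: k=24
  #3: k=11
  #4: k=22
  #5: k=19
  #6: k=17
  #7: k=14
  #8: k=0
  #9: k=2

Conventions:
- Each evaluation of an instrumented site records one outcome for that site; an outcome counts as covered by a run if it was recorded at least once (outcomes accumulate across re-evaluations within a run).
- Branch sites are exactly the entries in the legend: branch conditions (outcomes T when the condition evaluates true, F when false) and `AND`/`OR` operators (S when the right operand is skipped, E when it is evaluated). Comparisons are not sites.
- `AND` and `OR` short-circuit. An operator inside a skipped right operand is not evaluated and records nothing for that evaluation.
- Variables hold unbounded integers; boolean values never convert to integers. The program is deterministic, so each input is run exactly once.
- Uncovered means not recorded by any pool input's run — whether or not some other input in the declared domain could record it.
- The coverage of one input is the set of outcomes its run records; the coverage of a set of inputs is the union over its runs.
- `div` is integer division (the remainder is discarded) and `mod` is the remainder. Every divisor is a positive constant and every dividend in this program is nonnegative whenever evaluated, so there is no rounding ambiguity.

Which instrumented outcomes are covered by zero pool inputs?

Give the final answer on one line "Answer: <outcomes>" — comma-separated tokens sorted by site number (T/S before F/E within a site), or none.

input #1 (k=6): events B2->S, B1->T, B4->S, B3->F, B6->S, B5->F; covers B1=T, B2=S, B3=F, B4=S, B5=F, B6=S
input #2 (k=24): events B2->E, B1->F, B4->E, B3->T; covers B1=F, B2=E, B3=T, B4=E
input #3 (k=11): events B2->S, B1->T, B4->S, B3->F, B6->S, B5->F; covers B1=T, B2=S, B3=F, B4=S, B5=F, B6=S
input #4 (k=22): events B2->S, B1->T, B4->E, B3->F, B6->E, B5->F; covers B1=T, B2=S, B3=F, B4=E, B5=F, B6=E
input #5 (k=19): events B2->S, B1->T, B4->E, B3->T; covers B1=T, B2=S, B3=T, B4=E
input #6 (k=17): events B2->S, B1->T, B4->E, B3->T; covers B1=T, B2=S, B3=T, B4=E
input #7 (k=14): events B2->S, B1->T, B4->E, B3->T; covers B1=T, B2=S, B3=T, B4=E
input #8 (k=0): events B2->S, B1->T, B4->S, B3->F, B6->S, B5->F; covers B1=T, B2=S, B3=F, B4=S, B5=F, B6=S
input #9 (k=2): events B2->S, B1->T, B4->S, B3->F, B6->S, B5->F; covers B1=T, B2=S, B3=F, B4=S, B5=F, B6=S
union over the pool: B1=T, B1=F, B2=S, B2=E, B3=T, B3=F, B4=S, B4=E, B5=F, B6=S, B6=E
uncovered (1 of 12): B5=T

Answer: B5=T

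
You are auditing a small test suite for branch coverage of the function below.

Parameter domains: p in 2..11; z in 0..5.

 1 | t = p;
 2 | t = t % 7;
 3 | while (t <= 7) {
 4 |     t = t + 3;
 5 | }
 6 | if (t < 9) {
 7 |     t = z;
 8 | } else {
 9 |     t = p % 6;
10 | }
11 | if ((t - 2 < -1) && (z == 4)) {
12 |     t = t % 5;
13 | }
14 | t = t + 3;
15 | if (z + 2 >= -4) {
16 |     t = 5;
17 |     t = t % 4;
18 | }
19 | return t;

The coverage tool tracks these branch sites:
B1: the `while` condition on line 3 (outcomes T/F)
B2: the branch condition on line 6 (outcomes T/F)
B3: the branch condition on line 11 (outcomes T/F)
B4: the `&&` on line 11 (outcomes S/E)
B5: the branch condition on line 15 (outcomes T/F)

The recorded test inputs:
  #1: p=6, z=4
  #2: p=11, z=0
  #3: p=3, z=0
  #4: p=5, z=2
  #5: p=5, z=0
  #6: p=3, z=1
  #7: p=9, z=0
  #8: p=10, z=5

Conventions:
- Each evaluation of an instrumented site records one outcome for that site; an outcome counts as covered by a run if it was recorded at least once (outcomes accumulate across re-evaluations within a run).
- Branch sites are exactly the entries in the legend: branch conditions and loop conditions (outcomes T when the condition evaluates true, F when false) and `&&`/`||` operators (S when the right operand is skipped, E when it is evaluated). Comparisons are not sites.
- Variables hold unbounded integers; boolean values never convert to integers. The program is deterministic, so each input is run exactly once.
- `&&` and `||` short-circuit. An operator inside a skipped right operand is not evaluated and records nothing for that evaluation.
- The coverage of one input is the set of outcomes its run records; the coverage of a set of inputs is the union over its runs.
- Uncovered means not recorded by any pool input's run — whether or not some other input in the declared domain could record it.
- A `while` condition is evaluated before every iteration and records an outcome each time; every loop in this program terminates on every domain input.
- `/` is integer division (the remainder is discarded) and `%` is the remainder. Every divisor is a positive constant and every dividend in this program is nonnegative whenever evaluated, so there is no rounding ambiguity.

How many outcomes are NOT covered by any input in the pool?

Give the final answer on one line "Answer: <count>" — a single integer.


run #1 (p=6, z=4) runs B1->T, B1->F, B2->F, B4->E, B3->T, B5->T; records B1=T, B1=F, B2=F, B3=T, B4=E, B5=T
run #2 (p=11, z=0) runs B1->T, B1->T, B1->F, B2->F, B4->S, B3->F, B5->T; records B1=T, B1=F, B2=F, B3=F, B4=S, B5=T
run #3 (p=3, z=0) runs B1->T, B1->T, B1->F, B2->F, B4->S, B3->F, B5->T; records B1=T, B1=F, B2=F, B3=F, B4=S, B5=T
run #4 (p=5, z=2) runs B1->T, B1->F, B2->T, B4->S, B3->F, B5->T; records B1=T, B1=F, B2=T, B3=F, B4=S, B5=T
run #5 (p=5, z=0) runs B1->T, B1->F, B2->T, B4->E, B3->F, B5->T; records B1=T, B1=F, B2=T, B3=F, B4=E, B5=T
run #6 (p=3, z=1) runs B1->T, B1->T, B1->F, B2->F, B4->S, B3->F, B5->T; records B1=T, B1=F, B2=F, B3=F, B4=S, B5=T
run #7 (p=9, z=0) runs B1->T, B1->T, B1->F, B2->T, B4->E, B3->F, B5->T; records B1=T, B1=F, B2=T, B3=F, B4=E, B5=T
run #8 (p=10, z=5) runs B1->T, B1->T, B1->F, B2->F, B4->S, B3->F, B5->T; records B1=T, B1=F, B2=F, B3=F, B4=S, B5=T
union over the pool: B1=T, B1=F, B2=T, B2=F, B3=T, B3=F, B4=S, B4=E, B5=T
uncovered (1 of 10): B5=F
Answer: 1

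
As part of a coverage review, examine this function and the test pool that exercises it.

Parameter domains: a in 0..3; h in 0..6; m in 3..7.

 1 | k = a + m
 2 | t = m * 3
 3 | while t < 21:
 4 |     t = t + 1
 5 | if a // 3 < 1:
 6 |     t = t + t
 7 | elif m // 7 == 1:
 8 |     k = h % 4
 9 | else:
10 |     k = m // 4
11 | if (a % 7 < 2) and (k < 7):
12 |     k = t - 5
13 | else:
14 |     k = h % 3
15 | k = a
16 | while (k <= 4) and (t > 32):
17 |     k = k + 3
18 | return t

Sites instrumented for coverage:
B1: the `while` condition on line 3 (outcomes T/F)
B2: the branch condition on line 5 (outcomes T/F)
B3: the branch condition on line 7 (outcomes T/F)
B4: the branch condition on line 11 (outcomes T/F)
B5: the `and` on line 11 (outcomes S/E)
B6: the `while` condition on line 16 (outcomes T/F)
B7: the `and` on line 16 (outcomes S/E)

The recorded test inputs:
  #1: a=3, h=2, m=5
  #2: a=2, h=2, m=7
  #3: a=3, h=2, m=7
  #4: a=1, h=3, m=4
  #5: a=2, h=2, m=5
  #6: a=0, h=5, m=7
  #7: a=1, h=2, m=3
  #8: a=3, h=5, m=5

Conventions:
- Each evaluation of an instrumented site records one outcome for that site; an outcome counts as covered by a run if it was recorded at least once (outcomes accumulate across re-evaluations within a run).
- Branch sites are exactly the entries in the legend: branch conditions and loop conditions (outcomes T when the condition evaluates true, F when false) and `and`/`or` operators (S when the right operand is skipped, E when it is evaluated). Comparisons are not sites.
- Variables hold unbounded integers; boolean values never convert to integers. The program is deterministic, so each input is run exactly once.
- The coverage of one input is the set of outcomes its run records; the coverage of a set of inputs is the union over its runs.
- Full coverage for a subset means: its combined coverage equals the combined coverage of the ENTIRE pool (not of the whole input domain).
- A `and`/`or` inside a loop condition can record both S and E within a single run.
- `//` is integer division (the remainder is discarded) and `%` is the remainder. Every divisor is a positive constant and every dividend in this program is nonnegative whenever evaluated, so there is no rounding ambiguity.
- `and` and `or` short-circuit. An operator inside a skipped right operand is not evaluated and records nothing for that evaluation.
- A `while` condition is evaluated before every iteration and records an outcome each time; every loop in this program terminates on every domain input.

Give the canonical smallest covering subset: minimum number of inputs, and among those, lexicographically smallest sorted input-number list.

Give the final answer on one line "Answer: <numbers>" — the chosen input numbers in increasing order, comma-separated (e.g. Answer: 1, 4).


input #1 (a=3, h=2, m=5): covers B1=T, B1=F, B2=F, B3=F, B4=F, B5=S, B6=F, B7=E
input #2 (a=2, h=2, m=7): covers B1=F, B2=T, B4=F, B5=S, B6=T, B6=F, B7=S, B7=E
input #3 (a=3, h=2, m=7): covers B1=F, B2=F, B3=T, B4=F, B5=S, B6=F, B7=E
input #4 (a=1, h=3, m=4): covers B1=T, B1=F, B2=T, B4=T, B5=E, B6=T, B6=F, B7=S, B7=E
input #5 (a=2, h=2, m=5): covers B1=T, B1=F, B2=T, B4=F, B5=S, B6=T, B6=F, B7=S, B7=E
input #6 (a=0, h=5, m=7): covers B1=F, B2=T, B4=F, B5=E, B6=T, B6=F, B7=S, B7=E
input #7 (a=1, h=2, m=3): covers B1=T, B1=F, B2=T, B4=T, B5=E, B6=T, B6=F, B7=S, B7=E
input #8 (a=3, h=5, m=5): covers B1=T, B1=F, B2=F, B3=F, B4=F, B5=S, B6=F, B7=E
together the pool reaches 14 outcomes: B1=T, B1=F, B2=T, B2=F, B3=T, B3=F, B4=T, B4=F, B5=S, B5=E, B6=T, B6=F, B7=S, B7=E
checked all size-1 subsets: none covers 14 outcomes (max 9/14)
checked all size-2 subsets: none covers 14 outcomes (max 13/14)
inputs {1, 3, 4} (size 3) cover everything; no size-3 subset with a lexicographically smaller index list covers all 14
Answer: 1, 3, 4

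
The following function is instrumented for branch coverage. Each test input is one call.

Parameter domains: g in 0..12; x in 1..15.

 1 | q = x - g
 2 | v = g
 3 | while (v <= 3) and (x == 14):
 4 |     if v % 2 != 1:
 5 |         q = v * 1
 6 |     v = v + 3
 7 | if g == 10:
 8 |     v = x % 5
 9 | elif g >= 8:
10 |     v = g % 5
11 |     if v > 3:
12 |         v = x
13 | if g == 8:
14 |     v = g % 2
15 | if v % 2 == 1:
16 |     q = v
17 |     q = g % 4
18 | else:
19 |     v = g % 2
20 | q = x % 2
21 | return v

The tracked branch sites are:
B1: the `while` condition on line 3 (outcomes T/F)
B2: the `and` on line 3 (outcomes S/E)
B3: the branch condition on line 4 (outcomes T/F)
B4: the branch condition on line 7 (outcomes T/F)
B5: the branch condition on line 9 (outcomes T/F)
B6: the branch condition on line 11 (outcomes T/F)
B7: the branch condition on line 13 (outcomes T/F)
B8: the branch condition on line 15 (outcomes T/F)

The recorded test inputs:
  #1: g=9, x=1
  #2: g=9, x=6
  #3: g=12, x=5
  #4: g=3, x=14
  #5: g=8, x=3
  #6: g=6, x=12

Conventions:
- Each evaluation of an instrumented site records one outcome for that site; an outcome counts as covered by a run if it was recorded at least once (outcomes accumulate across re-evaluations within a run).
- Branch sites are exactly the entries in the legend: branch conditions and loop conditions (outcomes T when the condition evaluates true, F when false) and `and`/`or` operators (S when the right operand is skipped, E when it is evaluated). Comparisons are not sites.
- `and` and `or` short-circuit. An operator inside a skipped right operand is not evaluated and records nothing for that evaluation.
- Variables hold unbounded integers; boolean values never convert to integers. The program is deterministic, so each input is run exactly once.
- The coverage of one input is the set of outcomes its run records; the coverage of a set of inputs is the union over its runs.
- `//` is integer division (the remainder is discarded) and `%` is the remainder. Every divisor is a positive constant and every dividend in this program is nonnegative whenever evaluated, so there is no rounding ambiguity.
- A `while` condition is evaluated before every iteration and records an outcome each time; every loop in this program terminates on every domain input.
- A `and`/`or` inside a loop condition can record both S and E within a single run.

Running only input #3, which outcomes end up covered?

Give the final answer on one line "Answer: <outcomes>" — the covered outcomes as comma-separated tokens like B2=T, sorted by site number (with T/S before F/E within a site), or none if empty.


Tracing the run of input #3 (g=12, x=5):
  B2->S, B1->F, B4->F, B5->T, B6->F, B7->F, B8->F
distinct outcomes covered: B1=F, B2=S, B4=F, B5=T, B6=F, B7=F, B8=F
Answer: B1=F, B2=S, B4=F, B5=T, B6=F, B7=F, B8=F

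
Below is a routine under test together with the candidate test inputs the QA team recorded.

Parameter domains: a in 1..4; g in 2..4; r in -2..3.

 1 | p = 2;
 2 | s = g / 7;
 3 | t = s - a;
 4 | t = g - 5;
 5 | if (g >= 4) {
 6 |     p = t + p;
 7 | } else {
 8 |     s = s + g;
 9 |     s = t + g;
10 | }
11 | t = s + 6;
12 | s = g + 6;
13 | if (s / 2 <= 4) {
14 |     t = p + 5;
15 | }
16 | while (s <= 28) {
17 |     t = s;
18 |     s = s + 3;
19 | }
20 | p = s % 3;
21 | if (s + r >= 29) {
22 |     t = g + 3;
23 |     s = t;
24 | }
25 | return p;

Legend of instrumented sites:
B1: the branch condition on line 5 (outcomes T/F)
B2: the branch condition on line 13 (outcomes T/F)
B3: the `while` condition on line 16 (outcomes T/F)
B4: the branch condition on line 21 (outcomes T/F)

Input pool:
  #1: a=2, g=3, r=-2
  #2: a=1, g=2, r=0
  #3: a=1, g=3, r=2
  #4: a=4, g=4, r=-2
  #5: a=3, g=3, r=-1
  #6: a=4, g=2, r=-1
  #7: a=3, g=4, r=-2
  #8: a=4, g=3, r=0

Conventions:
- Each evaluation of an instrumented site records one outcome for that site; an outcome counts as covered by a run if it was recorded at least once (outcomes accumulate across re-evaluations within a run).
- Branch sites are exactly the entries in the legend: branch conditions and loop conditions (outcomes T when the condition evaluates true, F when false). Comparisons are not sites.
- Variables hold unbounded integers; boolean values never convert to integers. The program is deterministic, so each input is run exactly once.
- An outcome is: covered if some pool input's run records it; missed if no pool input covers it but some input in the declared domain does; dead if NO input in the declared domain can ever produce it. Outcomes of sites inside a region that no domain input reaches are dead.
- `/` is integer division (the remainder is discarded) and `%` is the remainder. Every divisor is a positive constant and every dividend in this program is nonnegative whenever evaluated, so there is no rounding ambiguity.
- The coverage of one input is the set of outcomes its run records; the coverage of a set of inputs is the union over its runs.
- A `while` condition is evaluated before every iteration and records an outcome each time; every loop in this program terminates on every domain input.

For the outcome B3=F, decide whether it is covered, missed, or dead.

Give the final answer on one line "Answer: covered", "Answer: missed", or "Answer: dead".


B3=F is recorded by pool input(s) 1, 2, 3, 4, 5, 6, 7, 8 -> covered
Answer: covered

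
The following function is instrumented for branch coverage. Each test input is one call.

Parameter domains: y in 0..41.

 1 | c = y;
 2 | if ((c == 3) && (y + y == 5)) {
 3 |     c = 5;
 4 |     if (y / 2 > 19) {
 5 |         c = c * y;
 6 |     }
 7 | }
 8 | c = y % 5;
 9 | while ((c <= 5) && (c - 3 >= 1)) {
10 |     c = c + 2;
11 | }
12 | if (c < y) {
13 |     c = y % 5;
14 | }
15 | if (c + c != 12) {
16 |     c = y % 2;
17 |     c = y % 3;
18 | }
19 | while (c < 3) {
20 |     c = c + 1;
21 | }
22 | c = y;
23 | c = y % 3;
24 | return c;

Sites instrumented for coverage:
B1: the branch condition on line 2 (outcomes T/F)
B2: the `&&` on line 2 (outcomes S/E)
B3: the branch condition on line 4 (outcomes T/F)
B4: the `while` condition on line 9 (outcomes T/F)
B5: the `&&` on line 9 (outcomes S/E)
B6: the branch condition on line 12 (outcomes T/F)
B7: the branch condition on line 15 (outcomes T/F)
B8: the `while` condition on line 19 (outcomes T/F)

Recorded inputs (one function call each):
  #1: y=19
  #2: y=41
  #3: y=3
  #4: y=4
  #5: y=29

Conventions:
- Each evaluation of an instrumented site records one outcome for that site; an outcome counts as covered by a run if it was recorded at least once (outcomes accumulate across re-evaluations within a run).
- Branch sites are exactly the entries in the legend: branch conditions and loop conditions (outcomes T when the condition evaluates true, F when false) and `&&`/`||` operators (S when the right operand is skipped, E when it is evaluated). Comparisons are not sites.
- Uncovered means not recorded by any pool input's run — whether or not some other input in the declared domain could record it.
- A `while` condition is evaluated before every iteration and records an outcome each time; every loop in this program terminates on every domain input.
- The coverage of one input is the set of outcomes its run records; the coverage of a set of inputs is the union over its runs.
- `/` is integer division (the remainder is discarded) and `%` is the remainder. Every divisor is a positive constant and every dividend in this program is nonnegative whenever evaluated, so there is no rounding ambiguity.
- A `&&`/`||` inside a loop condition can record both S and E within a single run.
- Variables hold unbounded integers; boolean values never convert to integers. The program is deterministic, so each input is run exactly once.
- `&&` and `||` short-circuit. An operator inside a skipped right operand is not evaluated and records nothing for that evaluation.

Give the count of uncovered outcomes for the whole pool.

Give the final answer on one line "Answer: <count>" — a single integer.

input #1 (y=19): events B2->S, B1->F, B5->E, B4->T, B5->S, B4->F, B6->T, B7->T, B8->T, B8->T, B8->F; covers B1=F, B2=S, B4=T, B4=F, B5=S, B5=E, B6=T, B7=T, B8=T, B8=F
input #2 (y=41): events B2->S, B1->F, B5->E, B4->F, B6->T, B7->T, B8->T, B8->F; covers B1=F, B2=S, B4=F, B5=E, B6=T, B7=T, B8=T, B8=F
input #3 (y=3): events B2->E, B1->F, B5->E, B4->F, B6->F, B7->T, B8->T, B8->T, B8->T, B8->F; covers B1=F, B2=E, B4=F, B5=E, B6=F, B7=T, B8=T, B8=F
input #4 (y=4): events B2->S, B1->F, B5->E, B4->T, B5->S, B4->F, B6->F, B7->F, B8->F; covers B1=F, B2=S, B4=T, B4=F, B5=S, B5=E, B6=F, B7=F, B8=F
input #5 (y=29): events B2->S, B1->F, B5->E, B4->T, B5->S, B4->F, B6->T, B7->T, B8->T, B8->F; covers B1=F, B2=S, B4=T, B4=F, B5=S, B5=E, B6=T, B7=T, B8=T, B8=F
union over the pool: B1=F, B2=S, B2=E, B4=T, B4=F, B5=S, B5=E, B6=T, B6=F, B7=T, B7=F, B8=T, B8=F
uncovered (3 of 16): B1=T, B3=T, B3=F

Answer: 3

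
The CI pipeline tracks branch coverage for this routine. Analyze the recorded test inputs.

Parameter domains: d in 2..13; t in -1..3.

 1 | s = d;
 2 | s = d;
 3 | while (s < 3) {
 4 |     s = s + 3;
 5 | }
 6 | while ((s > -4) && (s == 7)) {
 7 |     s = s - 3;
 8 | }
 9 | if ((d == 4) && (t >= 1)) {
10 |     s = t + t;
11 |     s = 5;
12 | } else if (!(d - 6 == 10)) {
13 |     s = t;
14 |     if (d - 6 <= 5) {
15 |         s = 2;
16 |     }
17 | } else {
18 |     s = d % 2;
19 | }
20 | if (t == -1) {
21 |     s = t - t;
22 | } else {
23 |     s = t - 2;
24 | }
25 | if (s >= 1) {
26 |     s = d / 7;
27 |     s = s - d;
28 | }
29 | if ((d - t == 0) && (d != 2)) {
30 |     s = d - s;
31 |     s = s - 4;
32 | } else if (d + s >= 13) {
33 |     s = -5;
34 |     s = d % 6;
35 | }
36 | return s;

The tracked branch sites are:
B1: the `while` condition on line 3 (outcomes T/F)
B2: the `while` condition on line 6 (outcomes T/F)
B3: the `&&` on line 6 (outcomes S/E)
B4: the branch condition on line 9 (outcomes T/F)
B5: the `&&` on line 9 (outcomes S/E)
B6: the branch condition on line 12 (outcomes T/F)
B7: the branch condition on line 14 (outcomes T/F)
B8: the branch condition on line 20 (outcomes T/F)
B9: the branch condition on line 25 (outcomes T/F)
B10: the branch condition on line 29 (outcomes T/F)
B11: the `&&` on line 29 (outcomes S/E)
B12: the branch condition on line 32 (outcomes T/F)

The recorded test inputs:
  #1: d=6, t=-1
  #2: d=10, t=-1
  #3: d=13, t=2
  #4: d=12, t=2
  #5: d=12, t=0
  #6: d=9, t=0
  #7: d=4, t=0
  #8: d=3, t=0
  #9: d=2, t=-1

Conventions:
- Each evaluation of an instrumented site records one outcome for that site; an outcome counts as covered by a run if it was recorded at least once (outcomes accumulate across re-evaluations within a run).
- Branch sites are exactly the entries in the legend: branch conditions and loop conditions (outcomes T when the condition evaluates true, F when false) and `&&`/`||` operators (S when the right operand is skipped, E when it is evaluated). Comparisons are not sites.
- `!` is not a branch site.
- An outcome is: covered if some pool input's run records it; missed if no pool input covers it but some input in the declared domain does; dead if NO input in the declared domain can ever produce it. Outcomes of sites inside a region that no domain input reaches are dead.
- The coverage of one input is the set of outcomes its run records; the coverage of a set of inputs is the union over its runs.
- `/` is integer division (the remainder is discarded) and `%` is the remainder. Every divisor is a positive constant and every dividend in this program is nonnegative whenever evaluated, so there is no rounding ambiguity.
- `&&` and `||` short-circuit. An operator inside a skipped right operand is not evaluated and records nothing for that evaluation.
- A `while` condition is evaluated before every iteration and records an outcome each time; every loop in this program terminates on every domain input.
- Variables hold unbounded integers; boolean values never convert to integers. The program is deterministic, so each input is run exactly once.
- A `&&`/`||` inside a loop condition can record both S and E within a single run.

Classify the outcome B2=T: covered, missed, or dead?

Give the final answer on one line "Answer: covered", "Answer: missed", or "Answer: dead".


no pool input records B2=T
but domain input (d=7, t=-1) does record it -> reachable, so missed
Answer: missed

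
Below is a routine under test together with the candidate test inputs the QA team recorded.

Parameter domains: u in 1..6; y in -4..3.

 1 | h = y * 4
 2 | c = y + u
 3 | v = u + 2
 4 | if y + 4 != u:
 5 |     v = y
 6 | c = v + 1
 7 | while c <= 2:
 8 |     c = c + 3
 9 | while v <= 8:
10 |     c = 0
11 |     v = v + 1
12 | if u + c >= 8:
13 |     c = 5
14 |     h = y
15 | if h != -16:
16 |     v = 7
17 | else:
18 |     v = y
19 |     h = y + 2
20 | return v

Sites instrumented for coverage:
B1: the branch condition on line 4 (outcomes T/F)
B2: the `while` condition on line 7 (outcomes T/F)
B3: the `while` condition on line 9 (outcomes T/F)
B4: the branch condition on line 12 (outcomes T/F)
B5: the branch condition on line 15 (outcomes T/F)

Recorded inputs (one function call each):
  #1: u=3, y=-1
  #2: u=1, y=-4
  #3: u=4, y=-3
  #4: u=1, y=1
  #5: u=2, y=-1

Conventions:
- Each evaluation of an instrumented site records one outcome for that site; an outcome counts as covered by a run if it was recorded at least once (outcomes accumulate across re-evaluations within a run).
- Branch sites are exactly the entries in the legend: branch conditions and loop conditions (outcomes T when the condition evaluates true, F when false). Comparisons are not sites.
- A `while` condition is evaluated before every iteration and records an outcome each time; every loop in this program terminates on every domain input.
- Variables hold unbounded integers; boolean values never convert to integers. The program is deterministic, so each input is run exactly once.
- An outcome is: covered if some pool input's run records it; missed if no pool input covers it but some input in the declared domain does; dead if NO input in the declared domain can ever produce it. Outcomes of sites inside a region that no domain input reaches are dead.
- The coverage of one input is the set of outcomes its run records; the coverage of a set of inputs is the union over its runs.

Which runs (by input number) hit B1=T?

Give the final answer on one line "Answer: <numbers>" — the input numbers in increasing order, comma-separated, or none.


input #1 (u=3, y=-1): does not record B1=T
input #2 (u=1, y=-4): records B1=T
input #3 (u=4, y=-3): records B1=T
input #4 (u=1, y=1): records B1=T
input #5 (u=2, y=-1): records B1=T
Answer: 2, 3, 4, 5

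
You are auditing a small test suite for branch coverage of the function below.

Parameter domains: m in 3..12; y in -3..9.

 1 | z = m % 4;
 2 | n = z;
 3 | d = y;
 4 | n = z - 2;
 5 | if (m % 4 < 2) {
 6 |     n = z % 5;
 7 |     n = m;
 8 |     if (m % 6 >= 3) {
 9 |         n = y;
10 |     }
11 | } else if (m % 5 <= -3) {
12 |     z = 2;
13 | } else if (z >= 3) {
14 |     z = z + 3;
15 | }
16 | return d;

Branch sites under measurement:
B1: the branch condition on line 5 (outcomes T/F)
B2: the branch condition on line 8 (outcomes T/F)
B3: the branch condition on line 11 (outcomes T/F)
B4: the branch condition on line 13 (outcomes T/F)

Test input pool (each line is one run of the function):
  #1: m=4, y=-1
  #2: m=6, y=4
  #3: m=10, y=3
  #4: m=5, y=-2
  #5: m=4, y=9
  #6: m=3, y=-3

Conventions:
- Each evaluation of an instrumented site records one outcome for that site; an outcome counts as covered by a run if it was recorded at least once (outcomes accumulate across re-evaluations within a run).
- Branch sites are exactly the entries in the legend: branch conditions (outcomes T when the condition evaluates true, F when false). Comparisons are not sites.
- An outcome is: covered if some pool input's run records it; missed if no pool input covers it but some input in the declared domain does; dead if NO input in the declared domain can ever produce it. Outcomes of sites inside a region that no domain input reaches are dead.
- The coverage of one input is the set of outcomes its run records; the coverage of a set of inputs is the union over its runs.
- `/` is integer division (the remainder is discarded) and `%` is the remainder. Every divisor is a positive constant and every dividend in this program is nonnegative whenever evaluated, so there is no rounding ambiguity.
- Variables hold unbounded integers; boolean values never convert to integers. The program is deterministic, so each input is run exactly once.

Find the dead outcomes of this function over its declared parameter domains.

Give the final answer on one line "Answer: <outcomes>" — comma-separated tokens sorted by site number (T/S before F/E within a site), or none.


running all 130 domain inputs and tallying outcomes:
  B3=T: unreachable across the whole domain -> dead
  reachable outcomes have witnesses, e.g. B1=T (e.g. m=4, y=-3), B1=F (e.g. m=3, y=-3), B2=T (e.g. m=4, y=-3), B2=F (e.g. m=8, y=-3)
Answer: B3=T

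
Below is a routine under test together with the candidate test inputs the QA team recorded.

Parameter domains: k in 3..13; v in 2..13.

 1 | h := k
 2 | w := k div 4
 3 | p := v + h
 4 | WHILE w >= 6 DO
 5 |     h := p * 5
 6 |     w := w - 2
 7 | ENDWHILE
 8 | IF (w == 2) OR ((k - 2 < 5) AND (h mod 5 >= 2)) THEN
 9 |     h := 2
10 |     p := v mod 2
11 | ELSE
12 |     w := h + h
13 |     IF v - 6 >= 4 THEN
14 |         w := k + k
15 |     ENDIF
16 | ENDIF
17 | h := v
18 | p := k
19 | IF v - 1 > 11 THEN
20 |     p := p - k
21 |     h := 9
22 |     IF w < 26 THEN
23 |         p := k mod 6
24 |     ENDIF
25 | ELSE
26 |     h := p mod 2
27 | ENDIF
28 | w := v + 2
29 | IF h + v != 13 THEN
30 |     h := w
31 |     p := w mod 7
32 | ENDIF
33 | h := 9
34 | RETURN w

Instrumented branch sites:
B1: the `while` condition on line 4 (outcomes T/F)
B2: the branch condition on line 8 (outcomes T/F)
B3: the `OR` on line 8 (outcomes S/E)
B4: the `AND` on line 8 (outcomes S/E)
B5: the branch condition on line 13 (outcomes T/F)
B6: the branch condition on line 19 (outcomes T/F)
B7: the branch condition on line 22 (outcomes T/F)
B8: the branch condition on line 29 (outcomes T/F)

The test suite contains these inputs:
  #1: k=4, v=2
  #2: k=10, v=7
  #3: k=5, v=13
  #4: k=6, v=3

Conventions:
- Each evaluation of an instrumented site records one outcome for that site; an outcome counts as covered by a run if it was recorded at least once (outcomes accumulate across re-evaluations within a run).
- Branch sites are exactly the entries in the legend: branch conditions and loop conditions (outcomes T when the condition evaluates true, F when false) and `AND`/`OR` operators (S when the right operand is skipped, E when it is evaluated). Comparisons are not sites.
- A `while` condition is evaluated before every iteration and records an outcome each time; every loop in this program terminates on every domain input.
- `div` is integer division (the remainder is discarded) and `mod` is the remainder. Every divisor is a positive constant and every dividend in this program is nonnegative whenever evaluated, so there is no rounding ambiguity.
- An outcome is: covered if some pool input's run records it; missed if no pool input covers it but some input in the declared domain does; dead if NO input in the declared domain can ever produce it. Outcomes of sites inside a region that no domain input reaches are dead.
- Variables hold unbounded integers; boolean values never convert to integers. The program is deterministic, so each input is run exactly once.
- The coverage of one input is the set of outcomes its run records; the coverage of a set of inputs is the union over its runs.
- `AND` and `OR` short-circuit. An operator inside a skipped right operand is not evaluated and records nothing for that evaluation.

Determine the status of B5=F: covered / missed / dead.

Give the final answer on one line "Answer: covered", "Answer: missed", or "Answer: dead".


B5=F is recorded by pool input(s) 4 -> covered
Answer: covered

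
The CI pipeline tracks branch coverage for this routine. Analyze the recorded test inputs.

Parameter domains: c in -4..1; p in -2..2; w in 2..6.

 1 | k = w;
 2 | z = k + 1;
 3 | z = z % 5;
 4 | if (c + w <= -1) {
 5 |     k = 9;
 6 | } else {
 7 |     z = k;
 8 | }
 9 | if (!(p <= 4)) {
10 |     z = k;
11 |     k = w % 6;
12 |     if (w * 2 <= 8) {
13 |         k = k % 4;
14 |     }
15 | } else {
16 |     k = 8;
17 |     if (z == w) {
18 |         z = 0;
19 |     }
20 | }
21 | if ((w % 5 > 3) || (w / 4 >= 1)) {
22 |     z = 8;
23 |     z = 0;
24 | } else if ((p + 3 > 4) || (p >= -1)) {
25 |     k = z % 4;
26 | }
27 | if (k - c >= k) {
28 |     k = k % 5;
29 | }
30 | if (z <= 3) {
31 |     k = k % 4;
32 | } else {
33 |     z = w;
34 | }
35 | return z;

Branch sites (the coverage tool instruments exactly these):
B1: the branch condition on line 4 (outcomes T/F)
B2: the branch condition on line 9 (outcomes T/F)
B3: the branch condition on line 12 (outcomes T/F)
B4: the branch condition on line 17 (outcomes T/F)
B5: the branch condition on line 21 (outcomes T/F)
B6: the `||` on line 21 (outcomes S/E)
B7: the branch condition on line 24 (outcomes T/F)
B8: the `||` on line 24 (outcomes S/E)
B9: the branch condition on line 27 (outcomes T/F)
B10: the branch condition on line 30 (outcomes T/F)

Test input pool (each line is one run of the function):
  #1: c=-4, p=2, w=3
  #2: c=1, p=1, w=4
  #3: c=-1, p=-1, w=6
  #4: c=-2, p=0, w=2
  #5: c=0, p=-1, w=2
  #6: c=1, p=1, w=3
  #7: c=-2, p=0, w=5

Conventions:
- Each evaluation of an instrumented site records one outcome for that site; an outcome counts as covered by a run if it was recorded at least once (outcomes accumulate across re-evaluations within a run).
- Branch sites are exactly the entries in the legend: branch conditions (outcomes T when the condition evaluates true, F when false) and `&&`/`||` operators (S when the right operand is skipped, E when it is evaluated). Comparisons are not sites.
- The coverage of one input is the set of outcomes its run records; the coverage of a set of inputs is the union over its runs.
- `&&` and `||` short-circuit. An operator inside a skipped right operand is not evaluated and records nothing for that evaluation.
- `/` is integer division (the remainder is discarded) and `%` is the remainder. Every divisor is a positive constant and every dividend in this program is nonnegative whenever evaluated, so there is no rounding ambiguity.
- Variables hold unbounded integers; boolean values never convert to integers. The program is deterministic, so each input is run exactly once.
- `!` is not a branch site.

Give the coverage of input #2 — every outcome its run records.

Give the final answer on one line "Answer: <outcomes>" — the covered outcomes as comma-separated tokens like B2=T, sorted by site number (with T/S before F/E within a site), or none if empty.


Simulating input #2 (c=1, p=1, w=4) step by step:
  B1->F, B2->F, B4->T, B6->S, B5->T, B9->F, B10->T
collecting distinct outcomes: B1=F, B2=F, B4=T, B5=T, B6=S, B9=F, B10=T
Answer: B1=F, B2=F, B4=T, B5=T, B6=S, B9=F, B10=T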